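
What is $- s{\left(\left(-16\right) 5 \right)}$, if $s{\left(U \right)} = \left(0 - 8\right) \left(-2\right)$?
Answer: $-16$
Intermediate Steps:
$s{\left(U \right)} = 16$ ($s{\left(U \right)} = \left(-8\right) \left(-2\right) = 16$)
$- s{\left(\left(-16\right) 5 \right)} = \left(-1\right) 16 = -16$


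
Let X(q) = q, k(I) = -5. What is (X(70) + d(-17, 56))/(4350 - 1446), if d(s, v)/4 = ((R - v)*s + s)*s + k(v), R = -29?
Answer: -48527/1452 ≈ -33.421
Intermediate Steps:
d(s, v) = -20 + 4*s*(s + s*(-29 - v)) (d(s, v) = 4*(((-29 - v)*s + s)*s - 5) = 4*((s*(-29 - v) + s)*s - 5) = 4*((s + s*(-29 - v))*s - 5) = 4*(s*(s + s*(-29 - v)) - 5) = 4*(-5 + s*(s + s*(-29 - v))) = -20 + 4*s*(s + s*(-29 - v)))
(X(70) + d(-17, 56))/(4350 - 1446) = (70 + (-20 - 112*(-17)² - 4*56*(-17)²))/(4350 - 1446) = (70 + (-20 - 112*289 - 4*56*289))/2904 = (70 + (-20 - 32368 - 64736))*(1/2904) = (70 - 97124)*(1/2904) = -97054*1/2904 = -48527/1452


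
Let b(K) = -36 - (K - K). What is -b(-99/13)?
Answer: 36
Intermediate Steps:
b(K) = -36 (b(K) = -36 - 1*0 = -36 + 0 = -36)
-b(-99/13) = -1*(-36) = 36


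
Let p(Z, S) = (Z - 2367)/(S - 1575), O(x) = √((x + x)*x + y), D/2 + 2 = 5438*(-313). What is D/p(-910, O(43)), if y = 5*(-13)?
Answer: -5361602400/3277 + 3404192*√3633/3277 ≈ -1.5735e+6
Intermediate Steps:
y = -65
D = -3404192 (D = -4 + 2*(5438*(-313)) = -4 + 2*(-1702094) = -4 - 3404188 = -3404192)
O(x) = √(-65 + 2*x²) (O(x) = √((x + x)*x - 65) = √((2*x)*x - 65) = √(2*x² - 65) = √(-65 + 2*x²))
p(Z, S) = (-2367 + Z)/(-1575 + S)
D/p(-910, O(43)) = -3404192*(-1575 + √(-65 + 2*43²))/(-2367 - 910) = -(5361602400/3277 - 3404192*√(-65 + 2*1849)/3277) = -(5361602400/3277 - 3404192*√(-65 + 3698)/3277) = -(5361602400/3277 - 3404192*√3633/3277) = -3404192*(1575/3277 - √3633/3277) = -5361602400/3277 + 3404192*√3633/3277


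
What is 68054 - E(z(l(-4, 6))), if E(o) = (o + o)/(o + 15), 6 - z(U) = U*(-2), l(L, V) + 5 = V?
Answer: 1565226/23 ≈ 68053.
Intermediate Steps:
l(L, V) = -5 + V
z(U) = 6 + 2*U (z(U) = 6 - U*(-2) = 6 - (-2)*U = 6 + 2*U)
E(o) = 2*o/(15 + o) (E(o) = (2*o)/(15 + o) = 2*o/(15 + o))
68054 - E(z(l(-4, 6))) = 68054 - 2*(6 + 2*(-5 + 6))/(15 + (6 + 2*(-5 + 6))) = 68054 - 2*(6 + 2*1)/(15 + (6 + 2*1)) = 68054 - 2*(6 + 2)/(15 + (6 + 2)) = 68054 - 2*8/(15 + 8) = 68054 - 2*8/23 = 68054 - 1*16/23 = 68054 - 16/23 = 1565226/23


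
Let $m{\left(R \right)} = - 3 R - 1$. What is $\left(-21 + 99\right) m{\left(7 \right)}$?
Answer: $-1716$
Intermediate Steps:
$m{\left(R \right)} = -1 - 3 R$
$\left(-21 + 99\right) m{\left(7 \right)} = \left(-21 + 99\right) \left(-1 - 21\right) = 78 \left(-1 - 21\right) = 78 \left(-22\right) = -1716$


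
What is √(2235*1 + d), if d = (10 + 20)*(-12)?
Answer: 25*√3 ≈ 43.301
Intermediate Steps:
d = -360 (d = 30*(-12) = -360)
√(2235*1 + d) = √(2235*1 - 360) = √(2235 - 360) = √1875 = 25*√3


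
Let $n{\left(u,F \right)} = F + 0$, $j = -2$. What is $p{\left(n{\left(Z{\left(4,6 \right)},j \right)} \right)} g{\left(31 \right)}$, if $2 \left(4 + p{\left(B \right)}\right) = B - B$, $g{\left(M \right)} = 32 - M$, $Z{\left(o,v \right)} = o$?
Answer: $-4$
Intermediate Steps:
$n{\left(u,F \right)} = F$
$p{\left(B \right)} = -4$ ($p{\left(B \right)} = -4 + \frac{B - B}{2} = -4 + \frac{1}{2} \cdot 0 = -4 + 0 = -4$)
$p{\left(n{\left(Z{\left(4,6 \right)},j \right)} \right)} g{\left(31 \right)} = - 4 \left(32 - 31\right) = \left(-4\right) 1 = -4$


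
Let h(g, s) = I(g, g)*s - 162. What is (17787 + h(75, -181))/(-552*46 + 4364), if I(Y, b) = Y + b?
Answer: 9525/21028 ≈ 0.45297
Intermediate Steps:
h(g, s) = -162 + 2*g*s (h(g, s) = (g + g)*s - 162 = (2*g)*s - 162 = 2*g*s - 162 = -162 + 2*g*s)
(17787 + h(75, -181))/(-552*46 + 4364) = (17787 + (-162 + 2*75*(-181)))/(-552*46 + 4364) = (17787 + (-162 - 27150))/(-25392 + 4364) = (17787 - 27312)/(-21028) = -9525*(-1/21028) = 9525/21028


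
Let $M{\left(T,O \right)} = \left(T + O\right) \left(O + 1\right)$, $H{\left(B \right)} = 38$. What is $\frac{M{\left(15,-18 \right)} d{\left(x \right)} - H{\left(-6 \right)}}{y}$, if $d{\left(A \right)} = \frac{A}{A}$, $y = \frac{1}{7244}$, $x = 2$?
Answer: $94172$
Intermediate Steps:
$M{\left(T,O \right)} = \left(1 + O\right) \left(O + T\right)$ ($M{\left(T,O \right)} = \left(O + T\right) \left(1 + O\right) = \left(1 + O\right) \left(O + T\right)$)
$y = \frac{1}{7244} \approx 0.00013805$
$d{\left(A \right)} = 1$
$\frac{M{\left(15,-18 \right)} d{\left(x \right)} - H{\left(-6 \right)}}{y} = \left(\left(-18 + 15 + \left(-18\right)^{2} - 270\right) 1 - 38\right) \frac{1}{\frac{1}{7244}} = \left(\left(-18 + 15 + 324 - 270\right) 1 - 38\right) 7244 = \left(51 \cdot 1 - 38\right) 7244 = \left(51 - 38\right) 7244 = 13 \cdot 7244 = 94172$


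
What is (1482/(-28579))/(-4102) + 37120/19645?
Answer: 435164598685/230300413441 ≈ 1.8896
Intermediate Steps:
(1482/(-28579))/(-4102) + 37120/19645 = (1482*(-1/28579))*(-1/4102) + 37120*(1/19645) = -1482/28579*(-1/4102) + 7424/3929 = 741/58615529 + 7424/3929 = 435164598685/230300413441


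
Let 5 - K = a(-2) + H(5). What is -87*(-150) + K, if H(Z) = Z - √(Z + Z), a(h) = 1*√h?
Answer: 13050 + √10 - I*√2 ≈ 13053.0 - 1.4142*I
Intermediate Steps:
a(h) = √h
H(Z) = Z - √2*√Z (H(Z) = Z - √(2*Z) = Z - √2*√Z)
K = √10 - I*√2 (K = 5 - (√(-2) + (5 - √2*√5)) = 5 - (I*√2 + (5 - √10)) = 5 - (5 - √10 + I*√2) = 5 + (-5 + √10 - I*√2) = √10 - I*√2 ≈ 3.1623 - 1.4142*I)
-87*(-150) + K = -87*(-150) + (√10 - I*√2) = 13050 + (√10 - I*√2) = 13050 + √10 - I*√2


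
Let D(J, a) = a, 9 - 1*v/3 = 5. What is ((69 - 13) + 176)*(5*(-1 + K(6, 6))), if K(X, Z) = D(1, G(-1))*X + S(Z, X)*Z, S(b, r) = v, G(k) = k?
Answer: 75400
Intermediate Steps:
v = 12 (v = 27 - 3*5 = 27 - 15 = 12)
S(b, r) = 12
K(X, Z) = -X + 12*Z
((69 - 13) + 176)*(5*(-1 + K(6, 6))) = ((69 - 13) + 176)*(5*(-1 + (-1*6 + 12*6))) = (56 + 176)*(5*(-1 + (-6 + 72))) = 232*(5*(-1 + 66)) = 232*(5*65) = 232*325 = 75400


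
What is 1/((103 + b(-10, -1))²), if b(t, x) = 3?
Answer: 1/11236 ≈ 8.9000e-5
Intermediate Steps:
1/((103 + b(-10, -1))²) = 1/((103 + 3)²) = 1/(106²) = 1/11236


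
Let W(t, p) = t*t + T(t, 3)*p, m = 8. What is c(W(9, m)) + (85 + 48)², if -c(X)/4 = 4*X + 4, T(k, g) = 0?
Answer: 16377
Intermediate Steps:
W(t, p) = t² (W(t, p) = t*t + 0*p = t² + 0 = t²)
c(X) = -16 - 16*X (c(X) = -4*(4*X + 4) = -4*(4 + 4*X) = -16 - 16*X)
c(W(9, m)) + (85 + 48)² = (-16 - 16*9²) + (85 + 48)² = (-16 - 16*81) + 133² = (-16 - 1296) + 17689 = -1312 + 17689 = 16377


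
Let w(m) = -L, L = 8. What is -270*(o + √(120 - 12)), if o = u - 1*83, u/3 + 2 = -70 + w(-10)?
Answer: 87210 - 1620*√3 ≈ 84404.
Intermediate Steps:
w(m) = -8 (w(m) = -1*8 = -8)
u = -240 (u = -6 + 3*(-70 - 8) = -6 + 3*(-78) = -6 - 234 = -240)
o = -323 (o = -240 - 1*83 = -240 - 83 = -323)
-270*(o + √(120 - 12)) = -270*(-323 + √(120 - 12)) = -270*(-323 + √108) = -270*(-323 + 6*√3) = 87210 - 1620*√3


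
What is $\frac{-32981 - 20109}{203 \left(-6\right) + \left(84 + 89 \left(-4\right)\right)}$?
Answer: $\frac{5309}{149} \approx 35.631$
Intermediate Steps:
$\frac{-32981 - 20109}{203 \left(-6\right) + \left(84 + 89 \left(-4\right)\right)} = - \frac{53090}{-1218 + \left(84 - 356\right)} = - \frac{53090}{-1218 - 272} = - \frac{53090}{-1490} = \left(-53090\right) \left(- \frac{1}{1490}\right) = \frac{5309}{149}$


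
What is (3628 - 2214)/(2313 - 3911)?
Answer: -707/799 ≈ -0.88486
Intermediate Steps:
(3628 - 2214)/(2313 - 3911) = 1414/(-1598) = 1414*(-1/1598) = -707/799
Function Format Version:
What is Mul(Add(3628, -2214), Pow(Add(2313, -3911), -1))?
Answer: Rational(-707, 799) ≈ -0.88486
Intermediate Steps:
Mul(Add(3628, -2214), Pow(Add(2313, -3911), -1)) = Mul(1414, Pow(-1598, -1)) = Mul(1414, Rational(-1, 1598)) = Rational(-707, 799)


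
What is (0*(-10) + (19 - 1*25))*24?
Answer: -144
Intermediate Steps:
(0*(-10) + (19 - 1*25))*24 = (0 + (19 - 25))*24 = (0 - 6)*24 = -6*24 = -144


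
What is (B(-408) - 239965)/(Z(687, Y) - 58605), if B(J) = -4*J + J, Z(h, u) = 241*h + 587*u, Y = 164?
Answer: -238741/203230 ≈ -1.1747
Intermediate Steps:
B(J) = -3*J
(B(-408) - 239965)/(Z(687, Y) - 58605) = (-3*(-408) - 239965)/((241*687 + 587*164) - 58605) = (1224 - 239965)/((165567 + 96268) - 58605) = -238741/(261835 - 58605) = -238741/203230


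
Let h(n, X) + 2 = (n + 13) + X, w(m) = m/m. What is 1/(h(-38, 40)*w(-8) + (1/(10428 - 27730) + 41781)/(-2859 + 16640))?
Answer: 238438862/3822600067 ≈ 0.062376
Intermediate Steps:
w(m) = 1
h(n, X) = 11 + X + n (h(n, X) = -2 + ((n + 13) + X) = -2 + ((13 + n) + X) = -2 + (13 + X + n) = 11 + X + n)
1/(h(-38, 40)*w(-8) + (1/(10428 - 27730) + 41781)/(-2859 + 16640)) = 1/((11 + 40 - 38)*1 + (1/(10428 - 27730) + 41781)/(-2859 + 16640)) = 1/(13*1 + (1/(-17302) + 41781)/13781) = 1/(13 + (-1/17302 + 41781)*(1/13781)) = 1/(13 + (722894861/17302)*(1/13781)) = 1/(13 + 722894861/238438862) = 1/(3822600067/238438862) = 238438862/3822600067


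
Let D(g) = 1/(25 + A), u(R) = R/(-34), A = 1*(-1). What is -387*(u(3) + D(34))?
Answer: 2451/136 ≈ 18.022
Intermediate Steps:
A = -1
u(R) = -R/34 (u(R) = R*(-1/34) = -R/34)
D(g) = 1/24 (D(g) = 1/(25 - 1) = 1/24)
-387*(u(3) + D(34)) = -387*(-1/34*3 + 1/24) = -387*(-3/34 + 1/24) = -387*(-19/408) = 2451/136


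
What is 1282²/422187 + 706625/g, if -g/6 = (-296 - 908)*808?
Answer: 1099062703187/273811349056 ≈ 4.0139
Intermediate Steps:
g = 5836992 (g = -6*(-296 - 908)*808 = -(-7224)*808 = -6*(-972832) = 5836992)
1282²/422187 + 706625/g = 1282²/422187 + 706625/5836992 = 1643524*(1/422187) + 706625*(1/5836992) = 1643524/422187 + 706625/5836992 = 1099062703187/273811349056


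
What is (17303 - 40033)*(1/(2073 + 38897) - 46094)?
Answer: 4292494989867/4097 ≈ 1.0477e+9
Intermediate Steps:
(17303 - 40033)*(1/(2073 + 38897) - 46094) = -22730*(1/40970 - 46094) = -22730*(-1888471179/40970) = 4292494989867/4097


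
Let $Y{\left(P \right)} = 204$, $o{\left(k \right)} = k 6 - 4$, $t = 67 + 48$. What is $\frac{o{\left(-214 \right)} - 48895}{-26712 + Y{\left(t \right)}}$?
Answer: $\frac{50183}{26508} \approx 1.8931$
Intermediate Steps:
$t = 115$
$o{\left(k \right)} = -4 + 6 k$ ($o{\left(k \right)} = 6 k - 4 = -4 + 6 k$)
$\frac{o{\left(-214 \right)} - 48895}{-26712 + Y{\left(t \right)}} = \frac{\left(-4 + 6 \left(-214\right)\right) - 48895}{-26712 + 204} = \frac{\left(-4 - 1284\right) - 48895}{-26508} = \left(-1288 - 48895\right) \left(- \frac{1}{26508}\right) = \left(-50183\right) \left(- \frac{1}{26508}\right) = \frac{50183}{26508}$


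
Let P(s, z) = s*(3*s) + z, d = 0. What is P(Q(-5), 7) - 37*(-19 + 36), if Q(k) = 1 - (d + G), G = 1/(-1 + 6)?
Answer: -15502/25 ≈ -620.08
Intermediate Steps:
G = ⅕ (G = 1/5 = ⅕ ≈ 0.20000)
Q(k) = ⅘ (Q(k) = 1 - (0 + ⅕) = 1 - 1*⅕ = 1 - ⅕ = ⅘)
P(s, z) = z + 3*s² (P(s, z) = 3*s² + z = z + 3*s²)
P(Q(-5), 7) - 37*(-19 + 36) = (7 + 3*(⅘)²) - 37*(-19 + 36) = (7 + 3*(16/25)) - 37*17 = (7 + 48/25) - 629 = 223/25 - 629 = -15502/25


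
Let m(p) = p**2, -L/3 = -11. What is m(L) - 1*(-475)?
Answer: 1564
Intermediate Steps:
L = 33 (L = -3*(-11) = 33)
m(L) - 1*(-475) = 33**2 - 1*(-475) = 1089 + 475 = 1564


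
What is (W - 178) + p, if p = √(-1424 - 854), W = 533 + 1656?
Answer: 2011 + I*√2278 ≈ 2011.0 + 47.728*I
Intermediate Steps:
W = 2189
p = I*√2278 (p = √(-2278) = I*√2278 ≈ 47.728*I)
(W - 178) + p = (2189 - 178) + I*√2278 = 2011 + I*√2278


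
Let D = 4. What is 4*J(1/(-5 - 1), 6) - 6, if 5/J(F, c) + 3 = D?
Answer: 14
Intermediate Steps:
J(F, c) = 5 (J(F, c) = 5/(-3 + 4) = 5/1 = 5*1 = 5)
4*J(1/(-5 - 1), 6) - 6 = 4*5 - 6 = 20 - 6 = 14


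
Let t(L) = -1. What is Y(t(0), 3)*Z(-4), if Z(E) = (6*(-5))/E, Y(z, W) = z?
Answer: -15/2 ≈ -7.5000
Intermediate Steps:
Z(E) = -30/E
Y(t(0), 3)*Z(-4) = -(-30)/(-4) = -(-30)*(-1)/4 = -1*15/2 = -15/2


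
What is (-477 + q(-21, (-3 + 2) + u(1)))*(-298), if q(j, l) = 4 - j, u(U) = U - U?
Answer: 134696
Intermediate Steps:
u(U) = 0
(-477 + q(-21, (-3 + 2) + u(1)))*(-298) = (-477 + (4 - 1*(-21)))*(-298) = (-477 + (4 + 21))*(-298) = (-477 + 25)*(-298) = -452*(-298) = 134696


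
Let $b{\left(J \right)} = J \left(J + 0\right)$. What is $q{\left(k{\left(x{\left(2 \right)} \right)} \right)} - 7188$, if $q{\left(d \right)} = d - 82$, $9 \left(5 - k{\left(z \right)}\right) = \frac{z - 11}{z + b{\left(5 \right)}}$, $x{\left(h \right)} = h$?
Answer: $- \frac{196154}{27} \approx -7265.0$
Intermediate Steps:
$b{\left(J \right)} = J^{2}$ ($b{\left(J \right)} = J J = J^{2}$)
$k{\left(z \right)} = 5 - \frac{-11 + z}{9 \left(25 + z\right)}$ ($k{\left(z \right)} = 5 - \frac{\left(z - 11\right) \frac{1}{z + 5^{2}}}{9} = 5 - \frac{\left(-11 + z\right) \frac{1}{z + 25}}{9} = 5 - \frac{\left(-11 + z\right) \frac{1}{25 + z}}{9} = 5 - \frac{\frac{1}{25 + z} \left(-11 + z\right)}{9} = 5 - \frac{-11 + z}{9 \left(25 + z\right)}$)
$q{\left(d \right)} = -82 + d$ ($q{\left(d \right)} = d - 82 = -82 + d$)
$q{\left(k{\left(x{\left(2 \right)} \right)} \right)} - 7188 = \left(-82 + \frac{4 \left(284 + 11 \cdot 2\right)}{9 \left(25 + 2\right)}\right) - 7188 = \left(-82 + \frac{4 \left(284 + 22\right)}{9 \cdot 27}\right) - 7188 = \left(-82 + \frac{4}{9} \cdot \frac{1}{27} \cdot 306\right) - 7188 = \left(-82 + \frac{136}{27}\right) - 7188 = - \frac{2078}{27} - 7188 = - \frac{196154}{27}$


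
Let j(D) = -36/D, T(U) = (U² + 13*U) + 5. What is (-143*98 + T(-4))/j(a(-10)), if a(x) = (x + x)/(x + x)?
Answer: 14045/36 ≈ 390.14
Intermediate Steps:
a(x) = 1 (a(x) = (2*x)/((2*x)) = (2*x)*(1/(2*x)) = 1)
T(U) = 5 + U² + 13*U
(-143*98 + T(-4))/j(a(-10)) = (-143*98 + (5 + (-4)² + 13*(-4)))/((-36/1)) = (-14014 + (5 + 16 - 52))/((-36*1)) = (-14014 - 31)/(-36) = -14045*(-1/36) = 14045/36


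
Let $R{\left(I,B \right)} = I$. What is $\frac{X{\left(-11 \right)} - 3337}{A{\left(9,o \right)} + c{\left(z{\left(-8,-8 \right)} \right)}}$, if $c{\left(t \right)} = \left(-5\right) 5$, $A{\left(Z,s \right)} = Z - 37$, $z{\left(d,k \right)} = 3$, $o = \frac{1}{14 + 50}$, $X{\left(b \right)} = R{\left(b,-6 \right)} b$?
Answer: $\frac{3216}{53} \approx 60.679$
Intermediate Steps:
$X{\left(b \right)} = b^{2}$ ($X{\left(b \right)} = b b = b^{2}$)
$o = \frac{1}{64} \approx 0.015625$
$A{\left(Z,s \right)} = -37 + Z$
$c{\left(t \right)} = -25$
$\frac{X{\left(-11 \right)} - 3337}{A{\left(9,o \right)} + c{\left(z{\left(-8,-8 \right)} \right)}} = \frac{\left(-11\right)^{2} - 3337}{\left(-37 + 9\right) - 25} = \frac{121 - 3337}{-28 - 25} = - \frac{3216}{-53} = \left(-3216\right) \left(- \frac{1}{53}\right) = \frac{3216}{53}$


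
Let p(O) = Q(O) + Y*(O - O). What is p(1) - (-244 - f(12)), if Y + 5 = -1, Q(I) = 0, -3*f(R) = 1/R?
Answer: 8783/36 ≈ 243.97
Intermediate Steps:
f(R) = -1/(3*R)
Y = -6 (Y = -5 - 1 = -6)
p(O) = 0 (p(O) = 0 - 6*(O - O) = 0 - 6*0 = 0 + 0 = 0)
p(1) - (-244 - f(12)) = 0 - (-244 - (-1)/(3*12)) = 0 - (-244 - 1*(-1/36)) = 0 - (-244 + 1/36) = 0 - 1*(-8783/36) = 0 + 8783/36 = 8783/36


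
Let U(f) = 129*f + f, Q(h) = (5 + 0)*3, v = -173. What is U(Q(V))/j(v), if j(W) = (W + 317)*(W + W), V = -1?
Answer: -325/8304 ≈ -0.039138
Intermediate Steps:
Q(h) = 15 (Q(h) = 5*3 = 15)
U(f) = 130*f
j(W) = 2*W*(317 + W) (j(W) = (317 + W)*(2*W) = 2*W*(317 + W))
U(Q(V))/j(v) = (130*15)/((2*(-173)*(317 - 173))) = 1950/((2*(-173)*144)) = 1950/(-49824) = 1950*(-1/49824) = -325/8304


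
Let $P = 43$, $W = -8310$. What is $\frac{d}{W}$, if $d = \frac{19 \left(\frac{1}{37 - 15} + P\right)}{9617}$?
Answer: $- \frac{17993}{1758179940} \approx -1.0234 \cdot 10^{-5}$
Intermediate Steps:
$d = \frac{17993}{211574}$ ($d = \frac{19 \left(\frac{1}{37 - 15} + 43\right)}{9617} = 19 \left(\frac{1}{22} + 43\right) \frac{1}{9617} = 19 \cdot \frac{947}{22} \cdot \frac{1}{9617} = \frac{17993}{22} \cdot \frac{1}{9617} = \frac{17993}{211574} \approx 0.085044$)
$\frac{d}{W} = \frac{17993}{211574 \left(-8310\right)} = \frac{17993}{211574} \left(- \frac{1}{8310}\right) = - \frac{17993}{1758179940}$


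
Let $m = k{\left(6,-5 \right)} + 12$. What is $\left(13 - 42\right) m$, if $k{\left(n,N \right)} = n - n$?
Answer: $-348$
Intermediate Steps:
$k{\left(n,N \right)} = 0$
$m = 12$ ($m = 0 + 12 = 12$)
$\left(13 - 42\right) m = \left(13 - 42\right) 12 = \left(-29\right) 12 = -348$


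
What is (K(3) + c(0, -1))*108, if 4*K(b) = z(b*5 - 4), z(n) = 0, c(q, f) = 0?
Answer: 0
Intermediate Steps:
K(b) = 0 (K(b) = (1/4)*0 = 0)
(K(3) + c(0, -1))*108 = (0 + 0)*108 = 0*108 = 0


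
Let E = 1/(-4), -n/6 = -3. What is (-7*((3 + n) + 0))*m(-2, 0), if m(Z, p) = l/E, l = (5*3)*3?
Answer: 26460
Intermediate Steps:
n = 18 (n = -6*(-3) = 18)
E = -¼ ≈ -0.25000
l = 45 (l = 15*3 = 45)
m(Z, p) = -180 (m(Z, p) = 45/(-¼) = 45*(-4) = -180)
(-7*((3 + n) + 0))*m(-2, 0) = -7*((3 + 18) + 0)*(-180) = -7*(21 + 0)*(-180) = -7*21*(-180) = -147*(-180) = 26460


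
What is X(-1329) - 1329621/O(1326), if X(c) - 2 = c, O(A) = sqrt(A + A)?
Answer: -1327 - 26071*sqrt(663)/26 ≈ -27146.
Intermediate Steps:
O(A) = sqrt(2)*sqrt(A) (O(A) = sqrt(2*A) = sqrt(2)*sqrt(A))
X(c) = 2 + c
X(-1329) - 1329621/O(1326) = (2 - 1329) - 1329621/(sqrt(2)*sqrt(1326)) = -1327 - 1329621/(2*sqrt(663)) = -1327 - 1329621*sqrt(663)/1326 = -1327 - 26071*sqrt(663)/26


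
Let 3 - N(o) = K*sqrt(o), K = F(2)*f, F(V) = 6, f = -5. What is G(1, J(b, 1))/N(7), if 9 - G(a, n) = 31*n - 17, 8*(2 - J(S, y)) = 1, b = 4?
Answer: 257/16776 - 1285*sqrt(7)/8388 ≈ -0.39000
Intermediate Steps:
J(S, y) = 15/8 (J(S, y) = 2 - 1/8*1 = 2 - 1/8 = 15/8)
G(a, n) = 26 - 31*n (G(a, n) = 9 - (31*n - 17) = 9 - (-17 + 31*n) = 9 + (17 - 31*n) = 26 - 31*n)
K = -30 (K = 6*(-5) = -30)
N(o) = 3 + 30*sqrt(o) (N(o) = 3 - (-30)*sqrt(o) = 3 + 30*sqrt(o))
G(1, J(b, 1))/N(7) = (26 - 31*15/8)/(3 + 30*sqrt(7)) = (26 - 465/8)/(3 + 30*sqrt(7)) = -257/(8*(3 + 30*sqrt(7)))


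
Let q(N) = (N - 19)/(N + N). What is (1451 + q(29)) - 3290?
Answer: -53326/29 ≈ -1838.8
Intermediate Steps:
q(N) = (-19 + N)/(2*N) (q(N) = (-19 + N)/((2*N)) = (-19 + N)*(1/(2*N)) = (-19 + N)/(2*N))
(1451 + q(29)) - 3290 = (1451 + (1/2)*(-19 + 29)/29) - 3290 = (1451 + (1/2)*(1/29)*10) - 3290 = (1451 + 5/29) - 3290 = 42084/29 - 3290 = -53326/29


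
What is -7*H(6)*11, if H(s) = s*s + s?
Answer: -3234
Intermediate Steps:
H(s) = s + s² (H(s) = s² + s = s + s²)
-7*H(6)*11 = -42*(1 + 6)*11 = -42*7*11 = -7*42*11 = -294*11 = -3234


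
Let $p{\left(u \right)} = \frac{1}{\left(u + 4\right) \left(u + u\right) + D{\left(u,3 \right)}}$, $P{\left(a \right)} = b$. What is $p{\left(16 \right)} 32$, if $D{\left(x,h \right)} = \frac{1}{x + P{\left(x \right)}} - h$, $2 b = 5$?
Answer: $\frac{1184}{23571} \approx 0.050231$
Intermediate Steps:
$b = \frac{5}{2}$ ($b = \frac{1}{2} \cdot 5 = \frac{5}{2} \approx 2.5$)
$P{\left(a \right)} = \frac{5}{2}$
$D{\left(x,h \right)} = \frac{1}{\frac{5}{2} + x} - h$ ($D{\left(x,h \right)} = \frac{1}{x + \frac{5}{2}} - h = \frac{1}{\frac{5}{2} + x} - h$)
$p{\left(u \right)} = \frac{1}{\frac{-13 - 6 u}{5 + 2 u} + 2 u \left(4 + u\right)}$ ($p{\left(u \right)} = \frac{1}{\left(u + 4\right) \left(u + u\right) + \frac{2 - 15 - 6 u}{5 + 2 u}} = \frac{1}{\left(4 + u\right) 2 u + \frac{2 - 15 - 6 u}{5 + 2 u}} = \frac{1}{2 u \left(4 + u\right) + \frac{-13 - 6 u}{5 + 2 u}} = \frac{1}{\frac{-13 - 6 u}{5 + 2 u} + 2 u \left(4 + u\right)}$)
$p{\left(16 \right)} 32 = \frac{5 + 2 \cdot 16}{-13 + 4 \cdot 16^{3} + 26 \cdot 16^{2} + 34 \cdot 16} \cdot 32 = \frac{5 + 32}{-13 + 4 \cdot 4096 + 26 \cdot 256 + 544} \cdot 32 = \frac{1}{-13 + 16384 + 6656 + 544} \cdot 37 \cdot 32 = \frac{1}{23571} \cdot 37 \cdot 32 = \frac{37}{23571} \cdot 32 = \frac{1184}{23571}$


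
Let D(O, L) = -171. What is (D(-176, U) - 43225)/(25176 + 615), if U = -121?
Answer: -43396/25791 ≈ -1.6826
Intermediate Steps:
(D(-176, U) - 43225)/(25176 + 615) = (-171 - 43225)/(25176 + 615) = -43396/25791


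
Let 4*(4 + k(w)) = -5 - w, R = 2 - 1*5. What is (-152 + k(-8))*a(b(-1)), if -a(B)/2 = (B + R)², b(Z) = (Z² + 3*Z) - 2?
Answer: 30429/2 ≈ 15215.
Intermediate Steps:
R = -3 (R = 2 - 5 = -3)
b(Z) = -2 + Z² + 3*Z
a(B) = -2*(-3 + B)² (a(B) = -2*(B - 3)² = -2*(-3 + B)²)
k(w) = -21/4 - w/4 (k(w) = -4 + (-5 - w)/4 = -4 + (-5/4 - w/4) = -21/4 - w/4)
(-152 + k(-8))*a(b(-1)) = (-152 + (-21/4 - ¼*(-8)))*(-2*(-3 + (-2 + (-1)² + 3*(-1)))²) = (-152 + (-21/4 + 2))*(-2*(-3 + (-2 + 1 - 3))²) = (-152 - 13/4)*(-2*(-3 - 4)²) = -(-621)*(-7)²/2 = -(-621)*49/2 = -621/4*(-98) = 30429/2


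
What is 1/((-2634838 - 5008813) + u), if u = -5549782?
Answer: -1/13193433 ≈ -7.5795e-8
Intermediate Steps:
1/((-2634838 - 5008813) + u) = 1/((-2634838 - 5008813) - 5549782) = 1/(-7643651 - 5549782) = 1/(-13193433) = -1/13193433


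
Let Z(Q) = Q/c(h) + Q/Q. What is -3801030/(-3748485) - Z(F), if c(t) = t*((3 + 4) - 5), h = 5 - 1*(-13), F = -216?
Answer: 1502897/249899 ≈ 6.0140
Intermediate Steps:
h = 18 (h = 5 + 13 = 18)
c(t) = 2*t (c(t) = t*(7 - 5) = t*2 = 2*t)
Z(Q) = 1 + Q/36 (Z(Q) = Q/((2*18)) + Q/Q = Q/36 + 1 = 1 + Q/36)
-3801030/(-3748485) - Z(F) = -3801030/(-3748485) - (1 + (1/36)*(-216)) = -3801030*(-1/3748485) - (1 - 6) = 253402/249899 - 1*(-5) = 253402/249899 + 5 = 1502897/249899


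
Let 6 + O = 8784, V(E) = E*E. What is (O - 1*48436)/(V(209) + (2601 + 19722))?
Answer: -19829/33002 ≈ -0.60084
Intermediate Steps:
V(E) = E**2
O = 8778 (O = -6 + 8784 = 8778)
(O - 1*48436)/(V(209) + (2601 + 19722)) = (8778 - 1*48436)/(209**2 + (2601 + 19722)) = (8778 - 48436)/(43681 + 22323) = -39658/66004 = -39658*1/66004 = -19829/33002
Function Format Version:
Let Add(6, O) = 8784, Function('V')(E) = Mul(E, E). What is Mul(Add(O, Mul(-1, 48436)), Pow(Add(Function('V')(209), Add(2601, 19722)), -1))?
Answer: Rational(-19829, 33002) ≈ -0.60084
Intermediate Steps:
Function('V')(E) = Pow(E, 2)
O = 8778 (O = Add(-6, 8784) = 8778)
Mul(Add(O, Mul(-1, 48436)), Pow(Add(Function('V')(209), Add(2601, 19722)), -1)) = Mul(Add(8778, Mul(-1, 48436)), Pow(Add(Pow(209, 2), Add(2601, 19722)), -1)) = Mul(Add(8778, -48436), Pow(Add(43681, 22323), -1)) = Mul(-39658, Pow(66004, -1)) = Mul(-39658, Rational(1, 66004)) = Rational(-19829, 33002)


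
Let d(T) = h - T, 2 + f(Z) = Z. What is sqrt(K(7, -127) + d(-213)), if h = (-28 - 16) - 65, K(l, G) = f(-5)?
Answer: sqrt(97) ≈ 9.8489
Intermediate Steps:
f(Z) = -2 + Z
K(l, G) = -7 (K(l, G) = -2 - 5 = -7)
h = -109 (h = -44 - 65 = -109)
d(T) = -109 - T
sqrt(K(7, -127) + d(-213)) = sqrt(-7 + (-109 - 1*(-213))) = sqrt(-7 + (-109 + 213)) = sqrt(-7 + 104) = sqrt(97)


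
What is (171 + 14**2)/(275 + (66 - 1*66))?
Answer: 367/275 ≈ 1.3345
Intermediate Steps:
(171 + 14**2)/(275 + (66 - 1*66)) = (171 + 196)/(275 + (66 - 66)) = 367/(275 + 0) = 367/275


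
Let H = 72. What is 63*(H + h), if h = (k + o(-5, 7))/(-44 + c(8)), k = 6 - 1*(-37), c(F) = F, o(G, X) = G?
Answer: 8939/2 ≈ 4469.5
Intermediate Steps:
k = 43 (k = 6 + 37 = 43)
h = -19/18 (h = (43 - 5)/(-44 + 8) = 38/(-36) = 38*(-1/36) = -19/18 ≈ -1.0556)
63*(H + h) = 63*(72 - 19/18) = 63*(1277/18) = 8939/2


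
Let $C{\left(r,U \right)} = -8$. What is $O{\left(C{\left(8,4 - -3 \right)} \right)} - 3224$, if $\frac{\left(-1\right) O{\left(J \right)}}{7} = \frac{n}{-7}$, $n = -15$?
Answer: $-3239$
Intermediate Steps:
$O{\left(J \right)} = -15$ ($O{\left(J \right)} = - 7 \left(- \frac{15}{-7}\right) = - 7 \left(\left(-15\right) \left(- \frac{1}{7}\right)\right) = \left(-7\right) \frac{15}{7} = -15$)
$O{\left(C{\left(8,4 - -3 \right)} \right)} - 3224 = -15 - 3224 = -3239$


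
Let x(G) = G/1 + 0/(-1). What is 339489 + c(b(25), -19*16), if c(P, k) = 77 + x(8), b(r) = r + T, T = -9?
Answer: 339574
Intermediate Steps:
b(r) = -9 + r (b(r) = r - 9 = -9 + r)
x(G) = G (x(G) = G*1 + 0*(-1) = G + 0 = G)
c(P, k) = 85 (c(P, k) = 77 + 8 = 85)
339489 + c(b(25), -19*16) = 339489 + 85 = 339574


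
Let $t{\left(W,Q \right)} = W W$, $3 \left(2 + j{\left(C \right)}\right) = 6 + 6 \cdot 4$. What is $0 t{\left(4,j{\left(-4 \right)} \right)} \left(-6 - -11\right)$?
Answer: $0$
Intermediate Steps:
$j{\left(C \right)} = 8$ ($j{\left(C \right)} = -2 + \frac{6 + 6 \cdot 4}{3} = -2 + \frac{6 + 24}{3} = -2 + \frac{1}{3} \cdot 30 = -2 + 10 = 8$)
$t{\left(W,Q \right)} = W^{2}$
$0 t{\left(4,j{\left(-4 \right)} \right)} \left(-6 - -11\right) = 0 \cdot 4^{2} \left(-6 - -11\right) = 0 \cdot 16 \left(-6 + 11\right) = 0 \cdot 5 = 0$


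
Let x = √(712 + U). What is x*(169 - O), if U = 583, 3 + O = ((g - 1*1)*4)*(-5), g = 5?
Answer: 252*√1295 ≈ 9068.5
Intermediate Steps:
O = -83 (O = -3 + ((5 - 1*1)*4)*(-5) = -3 + ((5 - 1)*4)*(-5) = -3 + (4*4)*(-5) = -3 + 16*(-5) = -3 - 80 = -83)
x = √1295 (x = √(712 + 583) = √1295 ≈ 35.986)
x*(169 - O) = √1295*(169 - 1*(-83)) = √1295*(169 + 83) = √1295*252 = 252*√1295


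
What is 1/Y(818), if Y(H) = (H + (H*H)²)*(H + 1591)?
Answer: 1/1078574170019346 ≈ 9.2715e-16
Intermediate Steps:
Y(H) = (1591 + H)*(H + H⁴) (Y(H) = (H + (H²)²)*(1591 + H) = (H + H⁴)*(1591 + H) = (1591 + H)*(H + H⁴))
1/Y(818) = 1/(818*(1591 + 818 + 818⁴ + 1591*818³)) = 1/(818*(1591 + 818 + 447726927376 + 1591*547343432)) = 1/(818*(1591 + 818 + 447726927376 + 870823400312)) = 1/(818*1318550330097) = 1/1078574170019346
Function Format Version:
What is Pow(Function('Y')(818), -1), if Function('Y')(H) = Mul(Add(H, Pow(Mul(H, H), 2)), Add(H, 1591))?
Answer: Rational(1, 1078574170019346) ≈ 9.2715e-16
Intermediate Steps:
Function('Y')(H) = Mul(Add(1591, H), Add(H, Pow(H, 4))) (Function('Y')(H) = Mul(Add(H, Pow(Pow(H, 2), 2)), Add(1591, H)) = Mul(Add(H, Pow(H, 4)), Add(1591, H)) = Mul(Add(1591, H), Add(H, Pow(H, 4))))
Pow(Function('Y')(818), -1) = Pow(Mul(818, Add(1591, 818, Pow(818, 4), Mul(1591, Pow(818, 3)))), -1) = Pow(Mul(818, Add(1591, 818, 447726927376, Mul(1591, 547343432))), -1) = Pow(Mul(818, Add(1591, 818, 447726927376, 870823400312)), -1) = Pow(Mul(818, 1318550330097), -1) = Pow(1078574170019346, -1) = Rational(1, 1078574170019346)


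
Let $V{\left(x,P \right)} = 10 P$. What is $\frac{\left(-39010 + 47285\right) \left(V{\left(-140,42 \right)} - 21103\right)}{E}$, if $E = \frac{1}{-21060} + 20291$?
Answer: $- \frac{3604457434500}{427328459} \approx -8434.9$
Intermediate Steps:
$E = \frac{427328459}{21060}$ ($E = - \frac{1}{21060} + 20291 = \frac{427328459}{21060} \approx 20291.0$)
$\frac{\left(-39010 + 47285\right) \left(V{\left(-140,42 \right)} - 21103\right)}{E} = \frac{\left(-39010 + 47285\right) \left(10 \cdot 42 - 21103\right)}{\frac{427328459}{21060}} = 8275 \left(420 - 21103\right) \frac{21060}{427328459} = 8275 \left(-20683\right) \frac{21060}{427328459} = \left(-171151825\right) \frac{21060}{427328459} = - \frac{3604457434500}{427328459}$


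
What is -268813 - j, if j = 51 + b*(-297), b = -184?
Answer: -323512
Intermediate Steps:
j = 54699 (j = 51 - 184*(-297) = 51 + 54648 = 54699)
-268813 - j = -268813 - 1*54699 = -268813 - 54699 = -323512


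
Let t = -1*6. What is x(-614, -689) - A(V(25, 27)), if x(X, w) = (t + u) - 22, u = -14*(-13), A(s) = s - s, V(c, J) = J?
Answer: 154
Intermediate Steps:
A(s) = 0
t = -6
u = 182
x(X, w) = 154 (x(X, w) = (-6 + 182) - 22 = 176 - 22 = 154)
x(-614, -689) - A(V(25, 27)) = 154 - 1*0 = 154 + 0 = 154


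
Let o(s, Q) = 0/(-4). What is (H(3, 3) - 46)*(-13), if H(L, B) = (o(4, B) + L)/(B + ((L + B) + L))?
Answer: 2379/4 ≈ 594.75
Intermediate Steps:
o(s, Q) = 0 (o(s, Q) = 0*(-¼) = 0)
H(L, B) = L/(2*B + 2*L) (H(L, B) = (0 + L)/(B + ((L + B) + L)) = L/(B + ((B + L) + L)) = L/(B + (B + 2*L)) = L/(2*B + 2*L))
(H(3, 3) - 46)*(-13) = ((½)*3/(3 + 3) - 46)*(-13) = ((½)*3/6 - 46)*(-13) = ((½)*3*(⅙) - 46)*(-13) = (¼ - 46)*(-13) = -183/4*(-13) = 2379/4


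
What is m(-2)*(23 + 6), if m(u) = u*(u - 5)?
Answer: 406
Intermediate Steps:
m(u) = u*(-5 + u)
m(-2)*(23 + 6) = (-2*(-5 - 2))*(23 + 6) = -2*(-7)*29 = 14*29 = 406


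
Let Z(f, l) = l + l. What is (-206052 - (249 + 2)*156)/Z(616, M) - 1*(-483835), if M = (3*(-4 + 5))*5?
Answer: 2378307/5 ≈ 4.7566e+5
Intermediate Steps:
M = 15 (M = (3*1)*5 = 3*5 = 15)
Z(f, l) = 2*l
(-206052 - (249 + 2)*156)/Z(616, M) - 1*(-483835) = (-206052 - (249 + 2)*156)/((2*15)) - 1*(-483835) = (-206052 - 251*156)/30 + 483835 = (-206052 - 1*39156)*(1/30) + 483835 = (-206052 - 39156)*(1/30) + 483835 = -245208*1/30 + 483835 = -40868/5 + 483835 = 2378307/5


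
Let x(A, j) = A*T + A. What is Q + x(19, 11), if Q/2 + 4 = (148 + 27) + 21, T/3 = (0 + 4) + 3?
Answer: 802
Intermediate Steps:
T = 21 (T = 3*((0 + 4) + 3) = 3*(4 + 3) = 3*7 = 21)
x(A, j) = 22*A (x(A, j) = A*21 + A = 21*A + A = 22*A)
Q = 384 (Q = -8 + 2*((148 + 27) + 21) = -8 + 2*(175 + 21) = -8 + 2*196 = -8 + 392 = 384)
Q + x(19, 11) = 384 + 22*19 = 384 + 418 = 802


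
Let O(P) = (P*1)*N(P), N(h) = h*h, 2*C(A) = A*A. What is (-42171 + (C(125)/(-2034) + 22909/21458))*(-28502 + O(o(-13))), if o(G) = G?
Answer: 6278622448871241/4849508 ≈ 1.2947e+9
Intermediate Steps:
C(A) = A**2/2 (C(A) = (A*A)/2 = A**2/2)
N(h) = h**2
O(P) = P**3 (O(P) = (P*1)*P**2 = P*P**2 = P**3)
(-42171 + (C(125)/(-2034) + 22909/21458))*(-28502 + O(o(-13))) = (-42171 + (((1/2)*125**2)/(-2034) + 22909/21458))*(-28502 + (-13)**3) = (-42171 + (((1/2)*15625)*(-1/2034) + 22909*(1/21458)))*(-28502 - 2197) = (-42171 + ((15625/2)*(-1/2034) + 22909/21458))*(-30699) = (-42171 + (-15625/4068 + 22909/21458))*(-30699) = (-42171 - 121043719/43645572)*(-30699) = -1840698460531/43645572*(-30699) = 6278622448871241/4849508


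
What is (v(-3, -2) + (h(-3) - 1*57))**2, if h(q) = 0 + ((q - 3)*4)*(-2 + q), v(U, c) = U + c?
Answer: 3364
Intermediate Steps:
h(q) = (-12 + 4*q)*(-2 + q) (h(q) = 0 + ((-3 + q)*4)*(-2 + q) = 0 + (-12 + 4*q)*(-2 + q) = (-12 + 4*q)*(-2 + q))
(v(-3, -2) + (h(-3) - 1*57))**2 = ((-3 - 2) + ((24 - 20*(-3) + 4*(-3)**2) - 1*57))**2 = (-5 + ((24 + 60 + 4*9) - 57))**2 = (-5 + ((24 + 60 + 36) - 57))**2 = (-5 + (120 - 57))**2 = (-5 + 63)**2 = 58**2 = 3364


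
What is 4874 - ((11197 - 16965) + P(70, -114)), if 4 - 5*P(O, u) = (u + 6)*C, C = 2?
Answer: 10598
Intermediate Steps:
P(O, u) = -8/5 - 2*u/5 (P(O, u) = ⅘ - (u + 6)*2/5 = ⅘ - (6 + u)*2/5 = ⅘ - (12 + 2*u)/5 = ⅘ + (-12/5 - 2*u/5) = -8/5 - 2*u/5)
4874 - ((11197 - 16965) + P(70, -114)) = 4874 - ((11197 - 16965) + (-8/5 - ⅖*(-114))) = 4874 - (-5768 + (-8/5 + 228/5)) = 4874 - (-5768 + 44) = 4874 - 1*(-5724) = 4874 + 5724 = 10598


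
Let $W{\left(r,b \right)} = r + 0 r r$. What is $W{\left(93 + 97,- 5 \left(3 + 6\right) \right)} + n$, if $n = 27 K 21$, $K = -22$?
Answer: $-12284$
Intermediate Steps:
$W{\left(r,b \right)} = r$ ($W{\left(r,b \right)} = r + 0 r = r + 0 = r$)
$n = -12474$ ($n = 27 \left(-22\right) 21 = \left(-594\right) 21 = -12474$)
$W{\left(93 + 97,- 5 \left(3 + 6\right) \right)} + n = \left(93 + 97\right) - 12474 = 190 - 12474 = -12284$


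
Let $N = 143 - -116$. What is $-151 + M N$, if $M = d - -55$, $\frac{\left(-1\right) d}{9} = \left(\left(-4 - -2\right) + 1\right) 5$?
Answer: $25749$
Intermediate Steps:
$d = 45$ ($d = - 9 \left(\left(-4 - -2\right) + 1\right) 5 = - 9 \left(\left(-4 + 2\right) + 1\right) 5 = - 9 \left(-2 + 1\right) 5 = - 9 \left(\left(-1\right) 5\right) = \left(-9\right) \left(-5\right) = 45$)
$N = 259$ ($N = 143 + 116 = 259$)
$M = 100$ ($M = 45 - -55 = 45 + 55 = 100$)
$-151 + M N = -151 + 100 \cdot 259 = -151 + 25900 = 25749$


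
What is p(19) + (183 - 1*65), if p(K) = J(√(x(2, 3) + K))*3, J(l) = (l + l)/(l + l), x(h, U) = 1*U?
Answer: 121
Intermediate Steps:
x(h, U) = U
J(l) = 1 (J(l) = (2*l)/((2*l)) = (2*l)*(1/(2*l)) = 1)
p(K) = 3 (p(K) = 1*3 = 3)
p(19) + (183 - 1*65) = 3 + (183 - 1*65) = 3 + (183 - 65) = 3 + 118 = 121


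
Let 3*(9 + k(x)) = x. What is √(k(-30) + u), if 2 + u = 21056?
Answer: √21035 ≈ 145.03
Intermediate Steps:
u = 21054 (u = -2 + 21056 = 21054)
k(x) = -9 + x/3
√(k(-30) + u) = √((-9 + (⅓)*(-30)) + 21054) = √((-9 - 10) + 21054) = √(-19 + 21054) = √21035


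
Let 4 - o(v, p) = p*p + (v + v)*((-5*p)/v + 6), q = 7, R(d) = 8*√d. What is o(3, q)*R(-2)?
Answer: -88*I*√2 ≈ -124.45*I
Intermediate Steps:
o(v, p) = 4 - p² - 2*v*(6 - 5*p/v) (o(v, p) = 4 - (p*p + (v + v)*((-5*p)/v + 6)) = 4 - (p² + (2*v)*(-5*p/v + 6)) = 4 - (p² + (2*v)*(6 - 5*p/v)) = 4 - (p² + 2*v*(6 - 5*p/v)) = 4 + (-p² - 2*v*(6 - 5*p/v)) = 4 - p² - 2*v*(6 - 5*p/v))
o(3, q)*R(-2) = (4 - 1*7² - 12*3 + 10*7)*(8*√(-2)) = (4 - 1*49 - 36 + 70)*(8*(I*√2)) = (4 - 49 - 36 + 70)*(8*I*√2) = -88*I*√2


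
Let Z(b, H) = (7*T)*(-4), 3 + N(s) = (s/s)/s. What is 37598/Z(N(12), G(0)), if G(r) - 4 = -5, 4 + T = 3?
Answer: 18799/14 ≈ 1342.8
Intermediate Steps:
T = -1 (T = -4 + 3 = -1)
G(r) = -1 (G(r) = 4 - 5 = -1)
N(s) = -3 + 1/s (N(s) = -3 + (s/s)/s = -3 + 1/s)
Z(b, H) = 28 (Z(b, H) = (7*(-1))*(-4) = -7*(-4) = 28)
37598/Z(N(12), G(0)) = 37598/28 = 37598*(1/28) = 18799/14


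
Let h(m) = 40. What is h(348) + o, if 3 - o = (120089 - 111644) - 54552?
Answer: 46150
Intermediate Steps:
o = 46110 (o = 3 - ((120089 - 111644) - 54552) = 3 - (8445 - 54552) = 3 - 1*(-46107) = 3 + 46107 = 46110)
h(348) + o = 40 + 46110 = 46150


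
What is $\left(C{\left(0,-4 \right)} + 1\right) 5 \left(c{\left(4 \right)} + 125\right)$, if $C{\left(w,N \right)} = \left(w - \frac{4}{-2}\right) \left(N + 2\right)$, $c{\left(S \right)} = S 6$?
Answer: $-2235$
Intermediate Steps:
$c{\left(S \right)} = 6 S$
$C{\left(w,N \right)} = \left(2 + N\right) \left(2 + w\right)$ ($C{\left(w,N \right)} = \left(w - -2\right) \left(2 + N\right) = \left(w + 2\right) \left(2 + N\right) = \left(2 + w\right) \left(2 + N\right) = \left(2 + N\right) \left(2 + w\right)$)
$\left(C{\left(0,-4 \right)} + 1\right) 5 \left(c{\left(4 \right)} + 125\right) = \left(\left(4 + 2 \left(-4\right) + 2 \cdot 0 - 0\right) + 1\right) 5 \left(6 \cdot 4 + 125\right) = \left(\left(4 - 8 + 0 + 0\right) + 1\right) 5 \left(24 + 125\right) = \left(-4 + 1\right) 5 \cdot 149 = \left(-3\right) 5 \cdot 149 = \left(-15\right) 149 = -2235$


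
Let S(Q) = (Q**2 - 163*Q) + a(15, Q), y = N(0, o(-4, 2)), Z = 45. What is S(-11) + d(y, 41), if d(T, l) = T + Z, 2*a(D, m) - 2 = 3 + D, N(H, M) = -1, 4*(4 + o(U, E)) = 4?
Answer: 1968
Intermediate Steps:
o(U, E) = -3 (o(U, E) = -4 + (1/4)*4 = -4 + 1 = -3)
y = -1
a(D, m) = 5/2 + D/2 (a(D, m) = 1 + (3 + D)/2 = 1 + (3/2 + D/2) = 5/2 + D/2)
d(T, l) = 45 + T (d(T, l) = T + 45 = 45 + T)
S(Q) = 10 + Q**2 - 163*Q (S(Q) = (Q**2 - 163*Q) + (5/2 + (1/2)*15) = (Q**2 - 163*Q) + (5/2 + 15/2) = (Q**2 - 163*Q) + 10 = 10 + Q**2 - 163*Q)
S(-11) + d(y, 41) = (10 + (-11)**2 - 163*(-11)) + (45 - 1) = (10 + 121 + 1793) + 44 = 1924 + 44 = 1968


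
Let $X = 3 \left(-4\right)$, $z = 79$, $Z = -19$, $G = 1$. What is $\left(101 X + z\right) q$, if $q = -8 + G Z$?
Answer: $30591$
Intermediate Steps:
$X = -12$
$q = -27$ ($q = -8 + 1 \left(-19\right) = -8 - 19 = -27$)
$\left(101 X + z\right) q = \left(101 \left(-12\right) + 79\right) \left(-27\right) = \left(-1212 + 79\right) \left(-27\right) = \left(-1133\right) \left(-27\right) = 30591$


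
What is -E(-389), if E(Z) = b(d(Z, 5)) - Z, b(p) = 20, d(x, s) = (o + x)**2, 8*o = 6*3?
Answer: -409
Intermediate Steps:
o = 9/4 (o = (6*3)/8 = (1/8)*18 = 9/4 ≈ 2.2500)
d(x, s) = (9/4 + x)**2
E(Z) = 20 - Z
-E(-389) = -(20 - 1*(-389)) = -(20 + 389) = -1*409 = -409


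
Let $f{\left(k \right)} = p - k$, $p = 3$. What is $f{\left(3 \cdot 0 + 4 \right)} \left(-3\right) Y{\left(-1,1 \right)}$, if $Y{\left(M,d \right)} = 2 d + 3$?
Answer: $15$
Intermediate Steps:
$Y{\left(M,d \right)} = 3 + 2 d$
$f{\left(k \right)} = 3 - k$
$f{\left(3 \cdot 0 + 4 \right)} \left(-3\right) Y{\left(-1,1 \right)} = \left(3 - \left(3 \cdot 0 + 4\right)\right) \left(-3\right) \left(3 + 2 \cdot 1\right) = \left(3 - \left(0 + 4\right)\right) \left(-3\right) \left(3 + 2\right) = \left(3 - 4\right) \left(-3\right) 5 = \left(-1\right) \left(-3\right) 5 = 3 \cdot 5 = 15$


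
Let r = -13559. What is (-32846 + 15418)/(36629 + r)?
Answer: -8714/11535 ≈ -0.75544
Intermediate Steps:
(-32846 + 15418)/(36629 + r) = (-32846 + 15418)/(36629 - 13559) = -17428/23070 = -17428*1/23070 = -8714/11535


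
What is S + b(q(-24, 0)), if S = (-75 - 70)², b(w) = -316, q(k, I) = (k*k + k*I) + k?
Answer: 20709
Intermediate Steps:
q(k, I) = k + k² + I*k (q(k, I) = (k² + I*k) + k = k + k² + I*k)
S = 21025 (S = (-145)² = 21025)
S + b(q(-24, 0)) = 21025 - 316 = 20709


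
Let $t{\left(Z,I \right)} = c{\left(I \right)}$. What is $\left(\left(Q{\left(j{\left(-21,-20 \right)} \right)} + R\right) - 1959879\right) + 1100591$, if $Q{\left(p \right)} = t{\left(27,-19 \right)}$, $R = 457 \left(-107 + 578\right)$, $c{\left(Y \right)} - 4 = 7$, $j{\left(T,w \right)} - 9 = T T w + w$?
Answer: $-644030$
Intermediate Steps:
$j{\left(T,w \right)} = 9 + w + w T^{2}$ ($j{\left(T,w \right)} = 9 + \left(T T w + w\right) = 9 + \left(T^{2} w + w\right) = 9 + \left(w T^{2} + w\right) = 9 + \left(w + w T^{2}\right) = 9 + w + w T^{2}$)
$c{\left(Y \right)} = 11$ ($c{\left(Y \right)} = 4 + 7 = 11$)
$R = 215247$ ($R = 457 \cdot 471 = 215247$)
$t{\left(Z,I \right)} = 11$
$Q{\left(p \right)} = 11$
$\left(\left(Q{\left(j{\left(-21,-20 \right)} \right)} + R\right) - 1959879\right) + 1100591 = \left(\left(11 + 215247\right) - 1959879\right) + 1100591 = \left(215258 - 1959879\right) + 1100591 = -1744621 + 1100591 = -644030$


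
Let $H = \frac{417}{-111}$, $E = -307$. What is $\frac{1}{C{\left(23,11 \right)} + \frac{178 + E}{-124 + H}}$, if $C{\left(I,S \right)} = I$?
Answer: $\frac{4727}{113494} \approx 0.04165$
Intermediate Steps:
$H = - \frac{139}{37}$ ($H = 417 \left(- \frac{1}{111}\right) = - \frac{139}{37} \approx -3.7568$)
$\frac{1}{C{\left(23,11 \right)} + \frac{178 + E}{-124 + H}} = \frac{1}{23 + \frac{178 - 307}{-124 - \frac{139}{37}}} = \frac{1}{23 - \frac{129}{- \frac{4727}{37}}} = \frac{1}{23 - - \frac{4773}{4727}} = \frac{1}{23 + \frac{4773}{4727}} = \frac{1}{\frac{113494}{4727}} = \frac{4727}{113494}$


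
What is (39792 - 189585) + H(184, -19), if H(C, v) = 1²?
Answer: -149792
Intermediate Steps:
H(C, v) = 1
(39792 - 189585) + H(184, -19) = (39792 - 189585) + 1 = -149793 + 1 = -149792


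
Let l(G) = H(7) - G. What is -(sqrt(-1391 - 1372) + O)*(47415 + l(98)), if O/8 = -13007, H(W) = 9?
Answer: 4924554256 - 141978*I*sqrt(307) ≈ 4.9246e+9 - 2.4877e+6*I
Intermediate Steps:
O = -104056 (O = 8*(-13007) = -104056)
l(G) = 9 - G
-(sqrt(-1391 - 1372) + O)*(47415 + l(98)) = -(sqrt(-1391 - 1372) - 104056)*(47415 + (9 - 1*98)) = -(sqrt(-2763) - 104056)*(47415 + (9 - 98)) = -(3*I*sqrt(307) - 104056)*(47415 - 89) = -(-104056 + 3*I*sqrt(307))*47326 = -(-4924554256 + 141978*I*sqrt(307)) = 4924554256 - 141978*I*sqrt(307)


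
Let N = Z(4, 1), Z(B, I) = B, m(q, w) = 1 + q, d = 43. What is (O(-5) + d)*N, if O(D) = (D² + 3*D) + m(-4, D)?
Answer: 200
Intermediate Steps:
N = 4
O(D) = -3 + D² + 3*D (O(D) = (D² + 3*D) + (1 - 4) = (D² + 3*D) - 3 = -3 + D² + 3*D)
(O(-5) + d)*N = ((-3 + (-5)² + 3*(-5)) + 43)*4 = ((-3 + 25 - 15) + 43)*4 = (7 + 43)*4 = 50*4 = 200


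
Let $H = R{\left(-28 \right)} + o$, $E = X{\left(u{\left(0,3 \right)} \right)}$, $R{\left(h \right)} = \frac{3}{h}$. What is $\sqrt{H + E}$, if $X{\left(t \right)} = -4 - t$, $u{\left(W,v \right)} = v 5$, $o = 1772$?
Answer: $\frac{\sqrt{343567}}{14} \approx 41.868$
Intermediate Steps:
$u{\left(W,v \right)} = 5 v$
$E = -19$ ($E = -4 - 5 \cdot 3 = -4 - 15 = -19$)
$H = \frac{49613}{28}$ ($H = \frac{3}{-28} + 1772 = 3 \left(- \frac{1}{28}\right) + 1772 = - \frac{3}{28} + 1772 = \frac{49613}{28} \approx 1771.9$)
$\sqrt{H + E} = \sqrt{\frac{49613}{28} - 19} = \sqrt{\frac{49081}{28}} = \frac{\sqrt{343567}}{14}$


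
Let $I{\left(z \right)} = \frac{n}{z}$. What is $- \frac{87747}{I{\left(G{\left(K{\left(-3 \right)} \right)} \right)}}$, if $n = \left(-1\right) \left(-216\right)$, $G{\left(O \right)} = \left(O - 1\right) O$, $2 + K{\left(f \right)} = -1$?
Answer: $- \frac{29249}{6} \approx -4874.8$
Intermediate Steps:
$K{\left(f \right)} = -3$ ($K{\left(f \right)} = -2 - 1 = -3$)
$G{\left(O \right)} = O \left(-1 + O\right)$ ($G{\left(O \right)} = \left(-1 + O\right) O = O \left(-1 + O\right)$)
$n = 216$
$I{\left(z \right)} = \frac{216}{z}$
$- \frac{87747}{I{\left(G{\left(K{\left(-3 \right)} \right)} \right)}} = - \frac{87747}{216 \frac{1}{\left(-3\right) \left(-1 - 3\right)}} = - \frac{87747}{216 \frac{1}{\left(-3\right) \left(-4\right)}} = - \frac{87747}{216 \cdot \frac{1}{12}} = - \frac{87747}{18} = \left(-87747\right) \frac{1}{18} = - \frac{29249}{6}$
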